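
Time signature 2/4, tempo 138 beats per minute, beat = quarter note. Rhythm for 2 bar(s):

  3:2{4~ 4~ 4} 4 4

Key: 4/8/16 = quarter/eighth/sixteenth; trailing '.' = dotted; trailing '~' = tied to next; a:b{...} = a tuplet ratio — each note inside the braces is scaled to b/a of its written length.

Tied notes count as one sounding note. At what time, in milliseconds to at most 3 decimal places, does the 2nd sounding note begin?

note 2 onset = 2b = 869.565ms

1. 0.0ms @ 0 + 869.565ms (2)
2. 869.565ms @ 2 + 434.783ms (1)
3. 1304.348ms @ 3 + 434.783ms (1)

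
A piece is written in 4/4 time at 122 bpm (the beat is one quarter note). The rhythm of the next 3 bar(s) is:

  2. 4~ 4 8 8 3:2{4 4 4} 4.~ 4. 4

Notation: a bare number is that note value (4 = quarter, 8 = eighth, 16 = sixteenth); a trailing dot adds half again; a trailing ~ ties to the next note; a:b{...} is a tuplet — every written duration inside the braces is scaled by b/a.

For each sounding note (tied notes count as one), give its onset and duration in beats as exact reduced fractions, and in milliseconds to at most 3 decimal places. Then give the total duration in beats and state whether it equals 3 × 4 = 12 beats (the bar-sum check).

1) 0.0ms=0b +1475.41ms=3b
2) 1475.41ms=3b +983.607ms=2b
3) 2459.016ms=5b +245.902ms=1/2b
4) 2704.918ms=11/2b +245.902ms=1/2b
5) 2950.82ms=6b +327.869ms=2/3b
6) 3278.689ms=20/3b +327.869ms=2/3b
7) 3606.557ms=22/3b +327.869ms=2/3b
8) 3934.426ms=8b +1475.41ms=3b
9) 5409.836ms=11b +491.803ms=1b
Σ=12b of 12 (122bpm 4/4) — PASS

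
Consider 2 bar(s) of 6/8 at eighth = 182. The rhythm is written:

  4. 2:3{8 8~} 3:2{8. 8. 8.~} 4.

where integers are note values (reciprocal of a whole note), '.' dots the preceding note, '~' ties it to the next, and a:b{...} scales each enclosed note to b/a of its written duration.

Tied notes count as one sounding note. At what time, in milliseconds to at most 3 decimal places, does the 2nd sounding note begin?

note 2 onset = 3b = 989.011ms

1. 0.0ms @ 0 + 989.011ms (3)
2. 989.011ms @ 3 + 494.505ms (3/2)
3. 1483.516ms @ 9/2 + 824.176ms (5/2)
4. 2307.692ms @ 7 + 329.67ms (1)
5. 2637.363ms @ 8 + 1318.681ms (4)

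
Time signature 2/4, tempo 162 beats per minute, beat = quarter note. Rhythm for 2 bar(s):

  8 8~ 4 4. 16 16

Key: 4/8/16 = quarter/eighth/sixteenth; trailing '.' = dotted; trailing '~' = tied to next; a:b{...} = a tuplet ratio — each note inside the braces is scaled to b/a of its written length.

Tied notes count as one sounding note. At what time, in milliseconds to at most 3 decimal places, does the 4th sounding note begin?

1. 0.0ms @ 0 + 185.185ms (1/2)
2. 185.185ms @ 1/2 + 555.556ms (3/2)
3. 740.741ms @ 2 + 555.556ms (3/2)
4. 1296.296ms @ 7/2 + 92.593ms (1/4)
5. 1388.889ms @ 15/4 + 92.593ms (1/4)

note 4 onset = 7/2b = 1296.296ms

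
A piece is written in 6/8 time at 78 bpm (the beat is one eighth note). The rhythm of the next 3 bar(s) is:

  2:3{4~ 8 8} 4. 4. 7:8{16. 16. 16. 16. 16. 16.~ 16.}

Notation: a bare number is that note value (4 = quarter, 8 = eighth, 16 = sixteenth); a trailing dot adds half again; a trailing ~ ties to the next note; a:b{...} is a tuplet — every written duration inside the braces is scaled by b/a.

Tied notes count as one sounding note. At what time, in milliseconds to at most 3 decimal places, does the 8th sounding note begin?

note 8 onset = 102/7b = 11208.791ms

1. 0.0ms @ 0 + 3461.538ms (9/2)
2. 3461.538ms @ 9/2 + 1153.846ms (3/2)
3. 4615.385ms @ 6 + 2307.692ms (3)
4. 6923.077ms @ 9 + 2307.692ms (3)
5. 9230.769ms @ 12 + 659.341ms (6/7)
6. 9890.11ms @ 90/7 + 659.341ms (6/7)
7. 10549.451ms @ 96/7 + 659.341ms (6/7)
8. 11208.791ms @ 102/7 + 659.341ms (6/7)
9. 11868.132ms @ 108/7 + 659.341ms (6/7)
10. 12527.473ms @ 114/7 + 1318.681ms (12/7)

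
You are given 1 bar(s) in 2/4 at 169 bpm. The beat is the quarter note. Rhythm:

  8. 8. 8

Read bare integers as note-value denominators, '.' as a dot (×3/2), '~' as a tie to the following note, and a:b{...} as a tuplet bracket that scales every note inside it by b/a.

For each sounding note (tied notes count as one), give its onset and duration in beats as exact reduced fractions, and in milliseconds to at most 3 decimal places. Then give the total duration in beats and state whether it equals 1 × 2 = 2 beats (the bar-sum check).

1) 0.0ms=0b +266.272ms=3/4b
2) 266.272ms=3/4b +266.272ms=3/4b
3) 532.544ms=3/2b +177.515ms=1/2b
Σ=2b of 2 (169bpm 2/4) — PASS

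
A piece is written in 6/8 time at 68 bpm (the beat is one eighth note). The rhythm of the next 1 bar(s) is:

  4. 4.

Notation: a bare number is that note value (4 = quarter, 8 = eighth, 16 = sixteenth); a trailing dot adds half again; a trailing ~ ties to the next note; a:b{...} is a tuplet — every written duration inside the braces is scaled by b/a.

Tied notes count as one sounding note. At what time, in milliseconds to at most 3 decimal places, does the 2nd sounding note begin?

1. 0.0ms @ 0 + 2647.059ms (3)
2. 2647.059ms @ 3 + 2647.059ms (3)

note 2 onset = 3b = 2647.059ms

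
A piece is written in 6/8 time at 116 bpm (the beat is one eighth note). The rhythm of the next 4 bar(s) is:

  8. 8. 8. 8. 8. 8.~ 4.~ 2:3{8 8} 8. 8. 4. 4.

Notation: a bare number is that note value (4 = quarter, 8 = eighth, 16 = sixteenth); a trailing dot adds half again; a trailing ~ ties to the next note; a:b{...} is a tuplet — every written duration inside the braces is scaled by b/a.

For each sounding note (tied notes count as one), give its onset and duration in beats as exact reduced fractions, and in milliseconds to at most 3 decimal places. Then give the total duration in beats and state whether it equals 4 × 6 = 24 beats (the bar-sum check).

1) 0.0ms=0b +775.862ms=3/2b
2) 775.862ms=3/2b +775.862ms=3/2b
3) 1551.724ms=3b +775.862ms=3/2b
4) 2327.586ms=9/2b +775.862ms=3/2b
5) 3103.448ms=6b +775.862ms=3/2b
6) 3879.31ms=15/2b +3103.448ms=6b
7) 6982.759ms=27/2b +775.862ms=3/2b
8) 7758.621ms=15b +775.862ms=3/2b
9) 8534.483ms=33/2b +775.862ms=3/2b
10) 9310.345ms=18b +1551.724ms=3b
11) 10862.069ms=21b +1551.724ms=3b
Σ=24b of 24 (116bpm 6/8) — PASS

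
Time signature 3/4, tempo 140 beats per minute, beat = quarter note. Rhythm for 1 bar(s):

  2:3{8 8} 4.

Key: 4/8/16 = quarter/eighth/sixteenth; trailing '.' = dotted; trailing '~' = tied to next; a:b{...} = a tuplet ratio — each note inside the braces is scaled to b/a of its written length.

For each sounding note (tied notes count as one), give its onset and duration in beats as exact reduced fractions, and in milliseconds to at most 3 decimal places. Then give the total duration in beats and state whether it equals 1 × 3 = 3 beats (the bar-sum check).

1) 0.0ms=0b +321.429ms=3/4b
2) 321.429ms=3/4b +321.429ms=3/4b
3) 642.857ms=3/2b +642.857ms=3/2b
Σ=3b of 3 (140bpm 3/4) — PASS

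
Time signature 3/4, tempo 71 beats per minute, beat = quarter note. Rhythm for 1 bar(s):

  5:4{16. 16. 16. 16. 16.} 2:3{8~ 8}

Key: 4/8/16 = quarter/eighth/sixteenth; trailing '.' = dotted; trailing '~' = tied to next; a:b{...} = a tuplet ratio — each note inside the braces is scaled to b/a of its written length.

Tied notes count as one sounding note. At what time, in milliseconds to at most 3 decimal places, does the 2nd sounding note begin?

note 2 onset = 3/10b = 253.521ms

1. 0.0ms @ 0 + 253.521ms (3/10)
2. 253.521ms @ 3/10 + 253.521ms (3/10)
3. 507.042ms @ 3/5 + 253.521ms (3/10)
4. 760.563ms @ 9/10 + 253.521ms (3/10)
5. 1014.085ms @ 6/5 + 253.521ms (3/10)
6. 1267.606ms @ 3/2 + 1267.606ms (3/2)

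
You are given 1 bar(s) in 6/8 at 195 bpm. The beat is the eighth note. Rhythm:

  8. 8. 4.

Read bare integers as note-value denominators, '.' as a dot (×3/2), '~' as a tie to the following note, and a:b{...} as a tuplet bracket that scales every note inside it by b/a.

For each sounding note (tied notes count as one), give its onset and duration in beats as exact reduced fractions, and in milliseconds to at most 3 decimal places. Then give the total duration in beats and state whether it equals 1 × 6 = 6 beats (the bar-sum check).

1) 0.0ms=0b +461.538ms=3/2b
2) 461.538ms=3/2b +461.538ms=3/2b
3) 923.077ms=3b +923.077ms=3b
Σ=6b of 6 (195bpm 6/8) — PASS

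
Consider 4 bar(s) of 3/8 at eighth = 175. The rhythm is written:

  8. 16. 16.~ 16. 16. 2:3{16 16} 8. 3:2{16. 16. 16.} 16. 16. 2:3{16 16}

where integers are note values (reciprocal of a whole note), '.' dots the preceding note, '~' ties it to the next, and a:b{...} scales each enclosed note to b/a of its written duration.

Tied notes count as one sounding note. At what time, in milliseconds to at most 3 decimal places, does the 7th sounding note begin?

1. 0.0ms @ 0 + 514.286ms (3/2)
2. 514.286ms @ 3/2 + 257.143ms (3/4)
3. 771.429ms @ 9/4 + 514.286ms (3/2)
4. 1285.714ms @ 15/4 + 257.143ms (3/4)
5. 1542.857ms @ 9/2 + 257.143ms (3/4)
6. 1800.0ms @ 21/4 + 257.143ms (3/4)
7. 2057.143ms @ 6 + 514.286ms (3/2)
8. 2571.429ms @ 15/2 + 171.429ms (1/2)
9. 2742.857ms @ 8 + 171.429ms (1/2)
10. 2914.286ms @ 17/2 + 171.429ms (1/2)
11. 3085.714ms @ 9 + 257.143ms (3/4)
12. 3342.857ms @ 39/4 + 257.143ms (3/4)
13. 3600.0ms @ 21/2 + 257.143ms (3/4)
14. 3857.143ms @ 45/4 + 257.143ms (3/4)

note 7 onset = 6b = 2057.143ms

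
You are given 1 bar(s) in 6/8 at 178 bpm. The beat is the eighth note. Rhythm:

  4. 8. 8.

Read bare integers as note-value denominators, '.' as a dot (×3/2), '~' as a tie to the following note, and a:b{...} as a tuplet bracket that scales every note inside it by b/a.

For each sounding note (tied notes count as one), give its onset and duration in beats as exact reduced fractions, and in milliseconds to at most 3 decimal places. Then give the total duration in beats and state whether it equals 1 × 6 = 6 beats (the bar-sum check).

1) 0.0ms=0b +1011.236ms=3b
2) 1011.236ms=3b +505.618ms=3/2b
3) 1516.854ms=9/2b +505.618ms=3/2b
Σ=6b of 6 (178bpm 6/8) — PASS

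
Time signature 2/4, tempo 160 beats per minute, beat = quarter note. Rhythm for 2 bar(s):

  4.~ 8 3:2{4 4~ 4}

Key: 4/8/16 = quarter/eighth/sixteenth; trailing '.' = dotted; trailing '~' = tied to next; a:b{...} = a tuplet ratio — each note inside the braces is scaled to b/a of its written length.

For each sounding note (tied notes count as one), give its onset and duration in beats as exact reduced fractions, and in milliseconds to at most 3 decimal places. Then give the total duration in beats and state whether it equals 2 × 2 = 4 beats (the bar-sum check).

1) 0.0ms=0b +750.0ms=2b
2) 750.0ms=2b +250.0ms=2/3b
3) 1000.0ms=8/3b +500.0ms=4/3b
Σ=4b of 4 (160bpm 2/4) — PASS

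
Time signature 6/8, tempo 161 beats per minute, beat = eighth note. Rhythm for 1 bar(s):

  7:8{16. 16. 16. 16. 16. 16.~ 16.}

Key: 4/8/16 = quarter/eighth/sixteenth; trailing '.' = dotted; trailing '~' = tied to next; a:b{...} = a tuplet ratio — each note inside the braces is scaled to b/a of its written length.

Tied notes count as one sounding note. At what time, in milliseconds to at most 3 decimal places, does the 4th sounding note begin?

note 4 onset = 18/7b = 958.296ms

1. 0.0ms @ 0 + 319.432ms (6/7)
2. 319.432ms @ 6/7 + 319.432ms (6/7)
3. 638.864ms @ 12/7 + 319.432ms (6/7)
4. 958.296ms @ 18/7 + 319.432ms (6/7)
5. 1277.728ms @ 24/7 + 319.432ms (6/7)
6. 1597.161ms @ 30/7 + 638.864ms (12/7)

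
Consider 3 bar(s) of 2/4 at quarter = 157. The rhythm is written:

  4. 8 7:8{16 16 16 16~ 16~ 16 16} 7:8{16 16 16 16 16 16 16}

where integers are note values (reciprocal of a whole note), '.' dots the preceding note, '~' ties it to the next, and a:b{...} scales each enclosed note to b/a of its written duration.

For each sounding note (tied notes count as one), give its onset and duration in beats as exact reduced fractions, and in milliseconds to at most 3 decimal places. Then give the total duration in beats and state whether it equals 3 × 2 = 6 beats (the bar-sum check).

1) 0.0ms=0b +573.248ms=3/2b
2) 573.248ms=3/2b +191.083ms=1/2b
3) 764.331ms=2b +109.19ms=2/7b
4) 873.521ms=16/7b +109.19ms=2/7b
5) 982.712ms=18/7b +109.19ms=2/7b
6) 1091.902ms=20/7b +327.571ms=6/7b
7) 1419.472ms=26/7b +109.19ms=2/7b
8) 1528.662ms=4b +109.19ms=2/7b
9) 1637.853ms=30/7b +109.19ms=2/7b
10) 1747.043ms=32/7b +109.19ms=2/7b
11) 1856.233ms=34/7b +109.19ms=2/7b
12) 1965.423ms=36/7b +109.19ms=2/7b
13) 2074.613ms=38/7b +109.19ms=2/7b
14) 2183.803ms=40/7b +109.19ms=2/7b
Σ=6b of 6 (157bpm 2/4) — PASS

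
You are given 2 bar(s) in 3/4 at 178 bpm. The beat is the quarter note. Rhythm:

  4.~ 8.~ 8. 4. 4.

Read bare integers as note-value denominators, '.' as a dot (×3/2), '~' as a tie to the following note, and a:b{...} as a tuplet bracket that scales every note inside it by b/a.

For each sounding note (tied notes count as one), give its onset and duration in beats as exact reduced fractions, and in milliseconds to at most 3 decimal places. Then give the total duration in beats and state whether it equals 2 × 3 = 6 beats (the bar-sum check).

1) 0.0ms=0b +1011.236ms=3b
2) 1011.236ms=3b +505.618ms=3/2b
3) 1516.854ms=9/2b +505.618ms=3/2b
Σ=6b of 6 (178bpm 3/4) — PASS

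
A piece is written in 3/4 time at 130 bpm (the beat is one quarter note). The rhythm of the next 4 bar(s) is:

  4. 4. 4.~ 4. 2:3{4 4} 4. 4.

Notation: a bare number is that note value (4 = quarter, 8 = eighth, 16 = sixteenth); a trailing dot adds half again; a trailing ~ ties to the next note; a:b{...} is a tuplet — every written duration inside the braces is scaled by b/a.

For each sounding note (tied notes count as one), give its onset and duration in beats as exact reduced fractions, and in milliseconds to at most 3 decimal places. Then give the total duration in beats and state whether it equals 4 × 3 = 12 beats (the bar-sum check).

1) 0.0ms=0b +692.308ms=3/2b
2) 692.308ms=3/2b +692.308ms=3/2b
3) 1384.615ms=3b +1384.615ms=3b
4) 2769.231ms=6b +692.308ms=3/2b
5) 3461.538ms=15/2b +692.308ms=3/2b
6) 4153.846ms=9b +692.308ms=3/2b
7) 4846.154ms=21/2b +692.308ms=3/2b
Σ=12b of 12 (130bpm 3/4) — PASS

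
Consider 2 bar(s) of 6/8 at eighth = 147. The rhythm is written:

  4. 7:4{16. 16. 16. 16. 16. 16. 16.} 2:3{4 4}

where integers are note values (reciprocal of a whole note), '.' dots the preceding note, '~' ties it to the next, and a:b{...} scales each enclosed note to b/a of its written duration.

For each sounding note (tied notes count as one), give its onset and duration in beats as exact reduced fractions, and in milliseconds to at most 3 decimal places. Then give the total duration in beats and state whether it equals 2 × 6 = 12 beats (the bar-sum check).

1) 0.0ms=0b +1224.49ms=3b
2) 1224.49ms=3b +174.927ms=3/7b
3) 1399.417ms=24/7b +174.927ms=3/7b
4) 1574.344ms=27/7b +174.927ms=3/7b
5) 1749.271ms=30/7b +174.927ms=3/7b
6) 1924.198ms=33/7b +174.927ms=3/7b
7) 2099.125ms=36/7b +174.927ms=3/7b
8) 2274.052ms=39/7b +174.927ms=3/7b
9) 2448.98ms=6b +1224.49ms=3b
10) 3673.469ms=9b +1224.49ms=3b
Σ=12b of 12 (147bpm 6/8) — PASS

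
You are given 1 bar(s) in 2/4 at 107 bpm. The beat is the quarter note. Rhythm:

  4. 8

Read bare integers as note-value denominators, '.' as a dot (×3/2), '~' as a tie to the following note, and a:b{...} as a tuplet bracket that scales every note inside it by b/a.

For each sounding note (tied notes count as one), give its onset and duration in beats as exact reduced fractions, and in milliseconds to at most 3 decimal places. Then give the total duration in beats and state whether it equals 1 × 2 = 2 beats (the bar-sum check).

1) 0.0ms=0b +841.121ms=3/2b
2) 841.121ms=3/2b +280.374ms=1/2b
Σ=2b of 2 (107bpm 2/4) — PASS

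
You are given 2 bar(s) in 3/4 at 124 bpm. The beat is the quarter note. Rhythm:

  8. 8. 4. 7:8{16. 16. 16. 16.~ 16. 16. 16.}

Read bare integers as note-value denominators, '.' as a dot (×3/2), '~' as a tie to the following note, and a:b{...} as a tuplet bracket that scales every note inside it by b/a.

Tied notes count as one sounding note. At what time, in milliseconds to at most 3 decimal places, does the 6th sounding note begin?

note 6 onset = 27/7b = 1866.359ms

1. 0.0ms @ 0 + 362.903ms (3/4)
2. 362.903ms @ 3/4 + 362.903ms (3/4)
3. 725.806ms @ 3/2 + 725.806ms (3/2)
4. 1451.613ms @ 3 + 207.373ms (3/7)
5. 1658.986ms @ 24/7 + 207.373ms (3/7)
6. 1866.359ms @ 27/7 + 207.373ms (3/7)
7. 2073.733ms @ 30/7 + 414.747ms (6/7)
8. 2488.479ms @ 36/7 + 207.373ms (3/7)
9. 2695.853ms @ 39/7 + 207.373ms (3/7)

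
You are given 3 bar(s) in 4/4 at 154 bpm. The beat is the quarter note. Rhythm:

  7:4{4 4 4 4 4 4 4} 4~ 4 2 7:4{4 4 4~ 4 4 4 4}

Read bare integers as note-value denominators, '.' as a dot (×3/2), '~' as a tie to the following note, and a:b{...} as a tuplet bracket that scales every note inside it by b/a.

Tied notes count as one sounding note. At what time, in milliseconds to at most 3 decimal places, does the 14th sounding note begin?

note 14 onset = 76/7b = 4230.056ms

1. 0.0ms @ 0 + 222.635ms (4/7)
2. 222.635ms @ 4/7 + 222.635ms (4/7)
3. 445.269ms @ 8/7 + 222.635ms (4/7)
4. 667.904ms @ 12/7 + 222.635ms (4/7)
5. 890.538ms @ 16/7 + 222.635ms (4/7)
6. 1113.173ms @ 20/7 + 222.635ms (4/7)
7. 1335.807ms @ 24/7 + 222.635ms (4/7)
8. 1558.442ms @ 4 + 779.221ms (2)
9. 2337.662ms @ 6 + 779.221ms (2)
10. 3116.883ms @ 8 + 222.635ms (4/7)
11. 3339.518ms @ 60/7 + 222.635ms (4/7)
12. 3562.152ms @ 64/7 + 445.269ms (8/7)
13. 4007.421ms @ 72/7 + 222.635ms (4/7)
14. 4230.056ms @ 76/7 + 222.635ms (4/7)
15. 4452.69ms @ 80/7 + 222.635ms (4/7)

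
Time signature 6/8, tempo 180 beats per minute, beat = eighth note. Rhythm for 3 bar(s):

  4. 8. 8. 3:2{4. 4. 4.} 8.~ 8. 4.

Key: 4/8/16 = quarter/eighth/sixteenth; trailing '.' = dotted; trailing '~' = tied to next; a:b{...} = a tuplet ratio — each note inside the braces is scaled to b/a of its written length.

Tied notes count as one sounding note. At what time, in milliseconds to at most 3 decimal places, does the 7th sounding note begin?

1. 0.0ms @ 0 + 1000.0ms (3)
2. 1000.0ms @ 3 + 500.0ms (3/2)
3. 1500.0ms @ 9/2 + 500.0ms (3/2)
4. 2000.0ms @ 6 + 666.667ms (2)
5. 2666.667ms @ 8 + 666.667ms (2)
6. 3333.333ms @ 10 + 666.667ms (2)
7. 4000.0ms @ 12 + 1000.0ms (3)
8. 5000.0ms @ 15 + 1000.0ms (3)

note 7 onset = 12b = 4000.0ms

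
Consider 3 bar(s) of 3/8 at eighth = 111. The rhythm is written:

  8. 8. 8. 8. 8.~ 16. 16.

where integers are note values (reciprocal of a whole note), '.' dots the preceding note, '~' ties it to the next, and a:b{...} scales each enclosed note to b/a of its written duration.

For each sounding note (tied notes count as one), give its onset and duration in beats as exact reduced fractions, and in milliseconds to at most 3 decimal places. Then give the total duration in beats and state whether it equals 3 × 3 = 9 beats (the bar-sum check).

1) 0.0ms=0b +810.811ms=3/2b
2) 810.811ms=3/2b +810.811ms=3/2b
3) 1621.622ms=3b +810.811ms=3/2b
4) 2432.432ms=9/2b +810.811ms=3/2b
5) 3243.243ms=6b +1216.216ms=9/4b
6) 4459.459ms=33/4b +405.405ms=3/4b
Σ=9b of 9 (111bpm 3/8) — PASS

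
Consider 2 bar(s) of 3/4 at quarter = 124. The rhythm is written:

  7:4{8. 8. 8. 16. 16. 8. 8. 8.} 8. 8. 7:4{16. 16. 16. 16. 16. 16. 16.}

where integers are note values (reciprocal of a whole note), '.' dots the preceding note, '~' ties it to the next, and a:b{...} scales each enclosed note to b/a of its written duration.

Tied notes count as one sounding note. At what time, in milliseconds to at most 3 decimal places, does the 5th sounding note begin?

note 5 onset = 3/2b = 725.806ms

1. 0.0ms @ 0 + 207.373ms (3/7)
2. 207.373ms @ 3/7 + 207.373ms (3/7)
3. 414.747ms @ 6/7 + 207.373ms (3/7)
4. 622.12ms @ 9/7 + 103.687ms (3/14)
5. 725.806ms @ 3/2 + 103.687ms (3/14)
6. 829.493ms @ 12/7 + 207.373ms (3/7)
7. 1036.866ms @ 15/7 + 207.373ms (3/7)
8. 1244.24ms @ 18/7 + 207.373ms (3/7)
9. 1451.613ms @ 3 + 362.903ms (3/4)
10. 1814.516ms @ 15/4 + 362.903ms (3/4)
11. 2177.419ms @ 9/2 + 103.687ms (3/14)
12. 2281.106ms @ 33/7 + 103.687ms (3/14)
13. 2384.793ms @ 69/14 + 103.687ms (3/14)
14. 2488.479ms @ 36/7 + 103.687ms (3/14)
15. 2592.166ms @ 75/14 + 103.687ms (3/14)
16. 2695.853ms @ 39/7 + 103.687ms (3/14)
17. 2799.539ms @ 81/14 + 103.687ms (3/14)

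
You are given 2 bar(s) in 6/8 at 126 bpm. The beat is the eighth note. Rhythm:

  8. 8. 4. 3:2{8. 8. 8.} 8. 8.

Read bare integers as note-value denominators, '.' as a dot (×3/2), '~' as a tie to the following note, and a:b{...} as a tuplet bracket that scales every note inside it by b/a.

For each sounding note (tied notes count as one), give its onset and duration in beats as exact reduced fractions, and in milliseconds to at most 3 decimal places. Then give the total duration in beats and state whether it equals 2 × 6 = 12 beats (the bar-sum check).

1) 0.0ms=0b +714.286ms=3/2b
2) 714.286ms=3/2b +714.286ms=3/2b
3) 1428.571ms=3b +1428.571ms=3b
4) 2857.143ms=6b +476.19ms=1b
5) 3333.333ms=7b +476.19ms=1b
6) 3809.524ms=8b +476.19ms=1b
7) 4285.714ms=9b +714.286ms=3/2b
8) 5000.0ms=21/2b +714.286ms=3/2b
Σ=12b of 12 (126bpm 6/8) — PASS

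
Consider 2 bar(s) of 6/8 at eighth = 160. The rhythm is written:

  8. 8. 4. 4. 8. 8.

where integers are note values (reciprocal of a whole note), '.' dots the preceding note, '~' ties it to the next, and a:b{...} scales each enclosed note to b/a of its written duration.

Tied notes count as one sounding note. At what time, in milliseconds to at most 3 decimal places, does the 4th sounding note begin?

1. 0.0ms @ 0 + 562.5ms (3/2)
2. 562.5ms @ 3/2 + 562.5ms (3/2)
3. 1125.0ms @ 3 + 1125.0ms (3)
4. 2250.0ms @ 6 + 1125.0ms (3)
5. 3375.0ms @ 9 + 562.5ms (3/2)
6. 3937.5ms @ 21/2 + 562.5ms (3/2)

note 4 onset = 6b = 2250.0ms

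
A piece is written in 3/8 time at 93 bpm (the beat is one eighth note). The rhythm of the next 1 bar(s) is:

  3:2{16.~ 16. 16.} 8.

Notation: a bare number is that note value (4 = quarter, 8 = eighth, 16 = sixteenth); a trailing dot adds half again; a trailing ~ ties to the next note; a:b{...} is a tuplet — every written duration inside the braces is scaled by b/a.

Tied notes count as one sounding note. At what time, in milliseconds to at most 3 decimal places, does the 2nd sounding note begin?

1. 0.0ms @ 0 + 645.161ms (1)
2. 645.161ms @ 1 + 322.581ms (1/2)
3. 967.742ms @ 3/2 + 967.742ms (3/2)

note 2 onset = 1b = 645.161ms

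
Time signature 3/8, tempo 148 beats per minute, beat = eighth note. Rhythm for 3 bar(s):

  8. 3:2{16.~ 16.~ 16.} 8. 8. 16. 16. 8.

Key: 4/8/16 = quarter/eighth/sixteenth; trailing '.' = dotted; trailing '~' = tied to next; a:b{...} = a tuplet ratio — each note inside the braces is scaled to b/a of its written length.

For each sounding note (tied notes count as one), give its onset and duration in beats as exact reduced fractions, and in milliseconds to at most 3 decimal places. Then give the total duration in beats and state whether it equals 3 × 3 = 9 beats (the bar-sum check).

1) 0.0ms=0b +608.108ms=3/2b
2) 608.108ms=3/2b +608.108ms=3/2b
3) 1216.216ms=3b +608.108ms=3/2b
4) 1824.324ms=9/2b +608.108ms=3/2b
5) 2432.432ms=6b +304.054ms=3/4b
6) 2736.486ms=27/4b +304.054ms=3/4b
7) 3040.541ms=15/2b +608.108ms=3/2b
Σ=9b of 9 (148bpm 3/8) — PASS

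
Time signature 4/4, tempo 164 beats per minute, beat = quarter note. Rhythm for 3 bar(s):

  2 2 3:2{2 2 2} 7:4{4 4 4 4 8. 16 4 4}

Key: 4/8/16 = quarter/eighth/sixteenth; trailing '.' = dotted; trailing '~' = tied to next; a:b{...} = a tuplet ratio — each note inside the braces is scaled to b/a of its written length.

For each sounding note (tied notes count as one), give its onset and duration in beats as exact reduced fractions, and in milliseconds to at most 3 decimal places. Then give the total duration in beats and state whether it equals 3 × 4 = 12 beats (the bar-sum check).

1) 0.0ms=0b +731.707ms=2b
2) 731.707ms=2b +731.707ms=2b
3) 1463.415ms=4b +487.805ms=4/3b
4) 1951.22ms=16/3b +487.805ms=4/3b
5) 2439.024ms=20/3b +487.805ms=4/3b
6) 2926.829ms=8b +209.059ms=4/7b
7) 3135.889ms=60/7b +209.059ms=4/7b
8) 3344.948ms=64/7b +209.059ms=4/7b
9) 3554.007ms=68/7b +209.059ms=4/7b
10) 3763.066ms=72/7b +156.794ms=3/7b
11) 3919.861ms=75/7b +52.265ms=1/7b
12) 3972.125ms=76/7b +209.059ms=4/7b
13) 4181.185ms=80/7b +209.059ms=4/7b
Σ=12b of 12 (164bpm 4/4) — PASS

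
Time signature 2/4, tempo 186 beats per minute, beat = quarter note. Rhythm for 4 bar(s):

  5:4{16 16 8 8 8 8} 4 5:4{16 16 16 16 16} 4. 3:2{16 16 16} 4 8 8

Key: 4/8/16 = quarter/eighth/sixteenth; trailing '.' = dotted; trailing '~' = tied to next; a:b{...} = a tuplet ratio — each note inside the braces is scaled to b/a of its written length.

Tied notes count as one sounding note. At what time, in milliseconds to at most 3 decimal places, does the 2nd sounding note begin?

1. 0.0ms @ 0 + 64.516ms (1/5)
2. 64.516ms @ 1/5 + 64.516ms (1/5)
3. 129.032ms @ 2/5 + 129.032ms (2/5)
4. 258.065ms @ 4/5 + 129.032ms (2/5)
5. 387.097ms @ 6/5 + 129.032ms (2/5)
6. 516.129ms @ 8/5 + 129.032ms (2/5)
7. 645.161ms @ 2 + 322.581ms (1)
8. 967.742ms @ 3 + 64.516ms (1/5)
9. 1032.258ms @ 16/5 + 64.516ms (1/5)
10. 1096.774ms @ 17/5 + 64.516ms (1/5)
11. 1161.29ms @ 18/5 + 64.516ms (1/5)
12. 1225.806ms @ 19/5 + 64.516ms (1/5)
13. 1290.323ms @ 4 + 483.871ms (3/2)
14. 1774.194ms @ 11/2 + 53.763ms (1/6)
15. 1827.957ms @ 17/3 + 53.763ms (1/6)
16. 1881.72ms @ 35/6 + 53.763ms (1/6)
17. 1935.484ms @ 6 + 322.581ms (1)
18. 2258.065ms @ 7 + 161.29ms (1/2)
19. 2419.355ms @ 15/2 + 161.29ms (1/2)

note 2 onset = 1/5b = 64.516ms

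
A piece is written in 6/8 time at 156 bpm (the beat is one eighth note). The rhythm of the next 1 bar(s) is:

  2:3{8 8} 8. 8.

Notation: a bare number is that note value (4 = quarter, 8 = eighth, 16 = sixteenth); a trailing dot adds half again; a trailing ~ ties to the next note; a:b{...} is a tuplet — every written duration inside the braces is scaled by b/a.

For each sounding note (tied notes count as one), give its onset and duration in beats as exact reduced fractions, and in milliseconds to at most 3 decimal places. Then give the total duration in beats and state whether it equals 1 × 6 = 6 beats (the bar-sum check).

1) 0.0ms=0b +576.923ms=3/2b
2) 576.923ms=3/2b +576.923ms=3/2b
3) 1153.846ms=3b +576.923ms=3/2b
4) 1730.769ms=9/2b +576.923ms=3/2b
Σ=6b of 6 (156bpm 6/8) — PASS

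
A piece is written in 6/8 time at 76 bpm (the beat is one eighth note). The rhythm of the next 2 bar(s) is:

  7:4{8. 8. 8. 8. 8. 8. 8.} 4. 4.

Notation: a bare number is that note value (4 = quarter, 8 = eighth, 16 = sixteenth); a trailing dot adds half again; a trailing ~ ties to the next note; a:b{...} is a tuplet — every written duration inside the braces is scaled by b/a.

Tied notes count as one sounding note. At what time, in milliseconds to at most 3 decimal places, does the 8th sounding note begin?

note 8 onset = 6b = 4736.842ms

1. 0.0ms @ 0 + 676.692ms (6/7)
2. 676.692ms @ 6/7 + 676.692ms (6/7)
3. 1353.383ms @ 12/7 + 676.692ms (6/7)
4. 2030.075ms @ 18/7 + 676.692ms (6/7)
5. 2706.767ms @ 24/7 + 676.692ms (6/7)
6. 3383.459ms @ 30/7 + 676.692ms (6/7)
7. 4060.15ms @ 36/7 + 676.692ms (6/7)
8. 4736.842ms @ 6 + 2368.421ms (3)
9. 7105.263ms @ 9 + 2368.421ms (3)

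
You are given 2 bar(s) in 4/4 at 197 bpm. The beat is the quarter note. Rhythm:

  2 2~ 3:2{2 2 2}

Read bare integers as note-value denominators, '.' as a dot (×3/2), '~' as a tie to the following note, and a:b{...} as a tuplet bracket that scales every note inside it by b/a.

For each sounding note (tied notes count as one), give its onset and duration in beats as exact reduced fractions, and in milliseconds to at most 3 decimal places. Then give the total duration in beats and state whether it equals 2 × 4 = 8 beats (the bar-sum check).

1) 0.0ms=0b +609.137ms=2b
2) 609.137ms=2b +1015.228ms=10/3b
3) 1624.365ms=16/3b +406.091ms=4/3b
4) 2030.457ms=20/3b +406.091ms=4/3b
Σ=8b of 8 (197bpm 4/4) — PASS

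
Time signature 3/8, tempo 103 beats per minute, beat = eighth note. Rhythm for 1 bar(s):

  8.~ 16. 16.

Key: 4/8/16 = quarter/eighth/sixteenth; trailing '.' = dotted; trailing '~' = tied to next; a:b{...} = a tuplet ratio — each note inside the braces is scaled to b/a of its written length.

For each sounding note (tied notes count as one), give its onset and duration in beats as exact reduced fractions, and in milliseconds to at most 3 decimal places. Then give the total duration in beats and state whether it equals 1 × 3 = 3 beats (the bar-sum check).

1) 0.0ms=0b +1310.68ms=9/4b
2) 1310.68ms=9/4b +436.893ms=3/4b
Σ=3b of 3 (103bpm 3/8) — PASS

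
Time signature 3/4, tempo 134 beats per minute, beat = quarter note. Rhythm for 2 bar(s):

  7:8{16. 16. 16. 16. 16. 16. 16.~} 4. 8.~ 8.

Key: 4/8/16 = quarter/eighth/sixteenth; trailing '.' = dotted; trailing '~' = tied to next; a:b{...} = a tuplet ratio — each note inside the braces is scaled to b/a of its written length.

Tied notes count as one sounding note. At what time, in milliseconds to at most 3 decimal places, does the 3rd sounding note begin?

note 3 onset = 6/7b = 383.795ms

1. 0.0ms @ 0 + 191.898ms (3/7)
2. 191.898ms @ 3/7 + 191.898ms (3/7)
3. 383.795ms @ 6/7 + 191.898ms (3/7)
4. 575.693ms @ 9/7 + 191.898ms (3/7)
5. 767.591ms @ 12/7 + 191.898ms (3/7)
6. 959.488ms @ 15/7 + 191.898ms (3/7)
7. 1151.386ms @ 18/7 + 863.539ms (27/14)
8. 2014.925ms @ 9/2 + 671.642ms (3/2)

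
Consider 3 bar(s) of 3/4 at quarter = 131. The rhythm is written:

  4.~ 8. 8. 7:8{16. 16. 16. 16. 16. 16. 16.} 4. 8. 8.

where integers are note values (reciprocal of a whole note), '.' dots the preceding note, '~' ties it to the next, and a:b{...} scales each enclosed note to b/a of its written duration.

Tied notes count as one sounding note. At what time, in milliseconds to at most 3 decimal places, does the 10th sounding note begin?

1. 0.0ms @ 0 + 1030.534ms (9/4)
2. 1030.534ms @ 9/4 + 343.511ms (3/4)
3. 1374.046ms @ 3 + 196.292ms (3/7)
4. 1570.338ms @ 24/7 + 196.292ms (3/7)
5. 1766.63ms @ 27/7 + 196.292ms (3/7)
6. 1962.923ms @ 30/7 + 196.292ms (3/7)
7. 2159.215ms @ 33/7 + 196.292ms (3/7)
8. 2355.507ms @ 36/7 + 196.292ms (3/7)
9. 2551.799ms @ 39/7 + 196.292ms (3/7)
10. 2748.092ms @ 6 + 687.023ms (3/2)
11. 3435.115ms @ 15/2 + 343.511ms (3/4)
12. 3778.626ms @ 33/4 + 343.511ms (3/4)

note 10 onset = 6b = 2748.092ms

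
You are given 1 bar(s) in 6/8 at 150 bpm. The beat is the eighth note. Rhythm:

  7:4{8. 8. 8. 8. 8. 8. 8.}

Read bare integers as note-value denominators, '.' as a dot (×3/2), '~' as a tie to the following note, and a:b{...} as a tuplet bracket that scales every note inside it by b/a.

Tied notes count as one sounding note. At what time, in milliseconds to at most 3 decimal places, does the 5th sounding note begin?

1. 0.0ms @ 0 + 342.857ms (6/7)
2. 342.857ms @ 6/7 + 342.857ms (6/7)
3. 685.714ms @ 12/7 + 342.857ms (6/7)
4. 1028.571ms @ 18/7 + 342.857ms (6/7)
5. 1371.429ms @ 24/7 + 342.857ms (6/7)
6. 1714.286ms @ 30/7 + 342.857ms (6/7)
7. 2057.143ms @ 36/7 + 342.857ms (6/7)

note 5 onset = 24/7b = 1371.429ms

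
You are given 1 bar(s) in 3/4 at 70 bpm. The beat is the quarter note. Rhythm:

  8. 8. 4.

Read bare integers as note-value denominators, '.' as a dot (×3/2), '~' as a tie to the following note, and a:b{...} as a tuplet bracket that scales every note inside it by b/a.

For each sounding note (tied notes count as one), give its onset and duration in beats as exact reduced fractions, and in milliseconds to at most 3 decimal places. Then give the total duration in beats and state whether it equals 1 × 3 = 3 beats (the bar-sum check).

1) 0.0ms=0b +642.857ms=3/4b
2) 642.857ms=3/4b +642.857ms=3/4b
3) 1285.714ms=3/2b +1285.714ms=3/2b
Σ=3b of 3 (70bpm 3/4) — PASS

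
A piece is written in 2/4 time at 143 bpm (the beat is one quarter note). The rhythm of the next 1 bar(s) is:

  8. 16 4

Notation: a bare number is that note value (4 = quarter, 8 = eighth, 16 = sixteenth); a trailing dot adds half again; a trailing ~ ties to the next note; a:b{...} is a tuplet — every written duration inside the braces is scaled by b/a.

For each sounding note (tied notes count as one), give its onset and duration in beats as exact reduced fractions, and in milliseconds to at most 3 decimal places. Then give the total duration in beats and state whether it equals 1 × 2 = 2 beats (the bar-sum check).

1) 0.0ms=0b +314.685ms=3/4b
2) 314.685ms=3/4b +104.895ms=1/4b
3) 419.58ms=1b +419.58ms=1b
Σ=2b of 2 (143bpm 2/4) — PASS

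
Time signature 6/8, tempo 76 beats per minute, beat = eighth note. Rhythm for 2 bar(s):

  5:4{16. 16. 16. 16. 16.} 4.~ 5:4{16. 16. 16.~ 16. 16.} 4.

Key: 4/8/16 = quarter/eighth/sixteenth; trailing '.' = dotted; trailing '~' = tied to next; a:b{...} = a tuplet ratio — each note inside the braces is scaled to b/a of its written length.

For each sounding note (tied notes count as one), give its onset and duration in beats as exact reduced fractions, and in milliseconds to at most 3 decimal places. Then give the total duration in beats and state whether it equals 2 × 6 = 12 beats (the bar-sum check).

1) 0.0ms=0b +473.684ms=3/5b
2) 473.684ms=3/5b +473.684ms=3/5b
3) 947.368ms=6/5b +473.684ms=3/5b
4) 1421.053ms=9/5b +473.684ms=3/5b
5) 1894.737ms=12/5b +473.684ms=3/5b
6) 2368.421ms=3b +2842.105ms=18/5b
7) 5210.526ms=33/5b +473.684ms=3/5b
8) 5684.211ms=36/5b +947.368ms=6/5b
9) 6631.579ms=42/5b +473.684ms=3/5b
10) 7105.263ms=9b +2368.421ms=3b
Σ=12b of 12 (76bpm 6/8) — PASS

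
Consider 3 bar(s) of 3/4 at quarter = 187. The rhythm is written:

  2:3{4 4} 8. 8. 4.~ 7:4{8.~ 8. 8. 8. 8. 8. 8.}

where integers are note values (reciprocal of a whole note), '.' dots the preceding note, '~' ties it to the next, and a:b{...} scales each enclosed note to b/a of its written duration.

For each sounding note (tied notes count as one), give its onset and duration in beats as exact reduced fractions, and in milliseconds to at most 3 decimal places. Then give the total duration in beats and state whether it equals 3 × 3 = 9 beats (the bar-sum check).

1) 0.0ms=0b +481.283ms=3/2b
2) 481.283ms=3/2b +481.283ms=3/2b
3) 962.567ms=3b +240.642ms=3/4b
4) 1203.209ms=15/4b +240.642ms=3/4b
5) 1443.85ms=9/2b +756.303ms=33/14b
6) 2200.153ms=48/7b +137.51ms=3/7b
7) 2337.662ms=51/7b +137.51ms=3/7b
8) 2475.172ms=54/7b +137.51ms=3/7b
9) 2612.681ms=57/7b +137.51ms=3/7b
10) 2750.191ms=60/7b +137.51ms=3/7b
Σ=9b of 9 (187bpm 3/4) — PASS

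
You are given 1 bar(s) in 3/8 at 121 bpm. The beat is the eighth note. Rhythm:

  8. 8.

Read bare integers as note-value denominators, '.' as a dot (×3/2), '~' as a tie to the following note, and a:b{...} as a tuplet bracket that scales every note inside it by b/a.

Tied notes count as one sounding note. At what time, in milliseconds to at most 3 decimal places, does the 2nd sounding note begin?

1. 0.0ms @ 0 + 743.802ms (3/2)
2. 743.802ms @ 3/2 + 743.802ms (3/2)

note 2 onset = 3/2b = 743.802ms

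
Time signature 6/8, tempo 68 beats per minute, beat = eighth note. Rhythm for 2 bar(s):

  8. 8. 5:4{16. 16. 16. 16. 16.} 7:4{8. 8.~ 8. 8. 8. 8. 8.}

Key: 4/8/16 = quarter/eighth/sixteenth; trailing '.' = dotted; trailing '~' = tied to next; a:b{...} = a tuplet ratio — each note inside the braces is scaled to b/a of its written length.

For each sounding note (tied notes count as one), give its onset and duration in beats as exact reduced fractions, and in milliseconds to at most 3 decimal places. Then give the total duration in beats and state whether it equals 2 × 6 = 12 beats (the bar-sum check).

1) 0.0ms=0b +1323.529ms=3/2b
2) 1323.529ms=3/2b +1323.529ms=3/2b
3) 2647.059ms=3b +529.412ms=3/5b
4) 3176.471ms=18/5b +529.412ms=3/5b
5) 3705.882ms=21/5b +529.412ms=3/5b
6) 4235.294ms=24/5b +529.412ms=3/5b
7) 4764.706ms=27/5b +529.412ms=3/5b
8) 5294.118ms=6b +756.303ms=6/7b
9) 6050.42ms=48/7b +1512.605ms=12/7b
10) 7563.025ms=60/7b +756.303ms=6/7b
11) 8319.328ms=66/7b +756.303ms=6/7b
12) 9075.63ms=72/7b +756.303ms=6/7b
13) 9831.933ms=78/7b +756.303ms=6/7b
Σ=12b of 12 (68bpm 6/8) — PASS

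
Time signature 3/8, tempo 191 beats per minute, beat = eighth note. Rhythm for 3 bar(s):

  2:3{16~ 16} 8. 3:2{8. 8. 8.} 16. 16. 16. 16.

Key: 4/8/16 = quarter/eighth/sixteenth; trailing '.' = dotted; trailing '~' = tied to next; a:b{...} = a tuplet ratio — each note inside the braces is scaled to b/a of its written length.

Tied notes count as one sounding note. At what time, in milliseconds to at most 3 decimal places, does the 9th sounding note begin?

1. 0.0ms @ 0 + 471.204ms (3/2)
2. 471.204ms @ 3/2 + 471.204ms (3/2)
3. 942.408ms @ 3 + 314.136ms (1)
4. 1256.545ms @ 4 + 314.136ms (1)
5. 1570.681ms @ 5 + 314.136ms (1)
6. 1884.817ms @ 6 + 235.602ms (3/4)
7. 2120.419ms @ 27/4 + 235.602ms (3/4)
8. 2356.021ms @ 15/2 + 235.602ms (3/4)
9. 2591.623ms @ 33/4 + 235.602ms (3/4)

note 9 onset = 33/4b = 2591.623ms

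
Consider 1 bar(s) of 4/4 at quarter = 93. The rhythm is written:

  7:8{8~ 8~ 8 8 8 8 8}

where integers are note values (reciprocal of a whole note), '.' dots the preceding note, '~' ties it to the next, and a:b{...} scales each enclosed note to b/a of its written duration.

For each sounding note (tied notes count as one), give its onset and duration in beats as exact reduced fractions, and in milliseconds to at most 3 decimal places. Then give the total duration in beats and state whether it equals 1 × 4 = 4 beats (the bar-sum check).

1) 0.0ms=0b +1105.991ms=12/7b
2) 1105.991ms=12/7b +368.664ms=4/7b
3) 1474.654ms=16/7b +368.664ms=4/7b
4) 1843.318ms=20/7b +368.664ms=4/7b
5) 2211.982ms=24/7b +368.664ms=4/7b
Σ=4b of 4 (93bpm 4/4) — PASS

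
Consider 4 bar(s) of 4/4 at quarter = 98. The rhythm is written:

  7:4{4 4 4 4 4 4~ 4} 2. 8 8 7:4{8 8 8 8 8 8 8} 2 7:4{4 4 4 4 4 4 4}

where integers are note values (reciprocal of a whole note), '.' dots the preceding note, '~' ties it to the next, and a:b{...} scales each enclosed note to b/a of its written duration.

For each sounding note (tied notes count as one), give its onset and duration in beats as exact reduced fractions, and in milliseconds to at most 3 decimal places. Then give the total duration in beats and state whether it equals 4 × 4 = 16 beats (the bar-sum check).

1) 0.0ms=0b +349.854ms=4/7b
2) 349.854ms=4/7b +349.854ms=4/7b
3) 699.708ms=8/7b +349.854ms=4/7b
4) 1049.563ms=12/7b +349.854ms=4/7b
5) 1399.417ms=16/7b +349.854ms=4/7b
6) 1749.271ms=20/7b +699.708ms=8/7b
7) 2448.98ms=4b +1836.735ms=3b
8) 4285.714ms=7b +306.122ms=1/2b
9) 4591.837ms=15/2b +306.122ms=1/2b
10) 4897.959ms=8b +174.927ms=2/7b
11) 5072.886ms=58/7b +174.927ms=2/7b
12) 5247.813ms=60/7b +174.927ms=2/7b
13) 5422.741ms=62/7b +174.927ms=2/7b
14) 5597.668ms=64/7b +174.927ms=2/7b
15) 5772.595ms=66/7b +174.927ms=2/7b
16) 5947.522ms=68/7b +174.927ms=2/7b
17) 6122.449ms=10b +1224.49ms=2b
18) 7346.939ms=12b +349.854ms=4/7b
19) 7696.793ms=88/7b +349.854ms=4/7b
20) 8046.647ms=92/7b +349.854ms=4/7b
21) 8396.501ms=96/7b +349.854ms=4/7b
22) 8746.356ms=100/7b +349.854ms=4/7b
23) 9096.21ms=104/7b +349.854ms=4/7b
24) 9446.064ms=108/7b +349.854ms=4/7b
Σ=16b of 16 (98bpm 4/4) — PASS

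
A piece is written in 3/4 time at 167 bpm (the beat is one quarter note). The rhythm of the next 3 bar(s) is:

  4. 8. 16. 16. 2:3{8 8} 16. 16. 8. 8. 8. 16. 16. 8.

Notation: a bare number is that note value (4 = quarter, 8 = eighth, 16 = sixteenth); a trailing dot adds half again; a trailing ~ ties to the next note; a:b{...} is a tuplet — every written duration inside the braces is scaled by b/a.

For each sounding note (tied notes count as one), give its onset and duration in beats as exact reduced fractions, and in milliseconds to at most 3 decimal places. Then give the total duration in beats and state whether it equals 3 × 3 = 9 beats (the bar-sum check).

1) 0.0ms=0b +538.922ms=3/2b
2) 538.922ms=3/2b +269.461ms=3/4b
3) 808.383ms=9/4b +134.731ms=3/8b
4) 943.114ms=21/8b +134.731ms=3/8b
5) 1077.844ms=3b +269.461ms=3/4b
6) 1347.305ms=15/4b +269.461ms=3/4b
7) 1616.766ms=9/2b +134.731ms=3/8b
8) 1751.497ms=39/8b +134.731ms=3/8b
9) 1886.228ms=21/4b +269.461ms=3/4b
10) 2155.689ms=6b +269.461ms=3/4b
11) 2425.15ms=27/4b +269.461ms=3/4b
12) 2694.611ms=15/2b +134.731ms=3/8b
13) 2829.341ms=63/8b +134.731ms=3/8b
14) 2964.072ms=33/4b +269.461ms=3/4b
Σ=9b of 9 (167bpm 3/4) — PASS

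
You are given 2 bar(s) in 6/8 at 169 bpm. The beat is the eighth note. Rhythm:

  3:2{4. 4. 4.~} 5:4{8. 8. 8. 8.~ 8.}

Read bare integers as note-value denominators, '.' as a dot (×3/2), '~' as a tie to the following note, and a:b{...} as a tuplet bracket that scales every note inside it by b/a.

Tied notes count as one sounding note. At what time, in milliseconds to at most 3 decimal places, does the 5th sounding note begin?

note 5 onset = 42/5b = 2982.249ms

1. 0.0ms @ 0 + 710.059ms (2)
2. 710.059ms @ 2 + 710.059ms (2)
3. 1420.118ms @ 4 + 1136.095ms (16/5)
4. 2556.213ms @ 36/5 + 426.036ms (6/5)
5. 2982.249ms @ 42/5 + 426.036ms (6/5)
6. 3408.284ms @ 48/5 + 852.071ms (12/5)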